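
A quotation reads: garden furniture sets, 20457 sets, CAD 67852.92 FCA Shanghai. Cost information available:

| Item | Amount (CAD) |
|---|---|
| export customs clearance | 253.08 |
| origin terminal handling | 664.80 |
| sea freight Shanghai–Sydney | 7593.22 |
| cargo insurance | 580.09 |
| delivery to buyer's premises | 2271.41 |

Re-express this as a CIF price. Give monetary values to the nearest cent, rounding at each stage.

Not relevant to the conversion: export clearance — on the seller under both FCA and CIF; already in the FCA price and stays in the CIF price. delivery — on the buyer under both terms; not part of either seller's price.
From FCA to CIF, the seller additionally bears: origin terminal, freight, insurance.
CIF price = 67852.92 + 664.80 + 7593.22 + 580.09 = 76691.03

CIF price: CAD 76691.03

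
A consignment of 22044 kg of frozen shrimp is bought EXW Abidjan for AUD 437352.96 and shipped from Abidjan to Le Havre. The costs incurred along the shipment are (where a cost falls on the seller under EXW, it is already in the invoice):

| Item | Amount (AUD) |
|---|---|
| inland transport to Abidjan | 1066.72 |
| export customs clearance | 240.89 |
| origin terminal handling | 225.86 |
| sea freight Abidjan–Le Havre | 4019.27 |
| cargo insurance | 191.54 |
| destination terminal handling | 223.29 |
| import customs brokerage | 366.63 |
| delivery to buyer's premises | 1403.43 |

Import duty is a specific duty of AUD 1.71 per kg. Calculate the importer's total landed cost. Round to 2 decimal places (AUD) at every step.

EXW: the seller makes goods available at their premises; the buyer bears all onward costs.
CIF value = EXW price + inland to port + export clearance + origin terminal + freight + insurance = 437352.96 + 1066.72 + 240.89 + 225.86 + 4019.27 + 191.54 = 443097.24
Import duty = 22044 × 1.71 = 37695.24
Buyer bears: inland to port 1066.72 + export clearance 240.89 + origin terminal 225.86 + freight 4019.27 + insurance 191.54 + destination terminal 223.29 + brokerage 366.63 + delivery 1403.43 + duty 37695.24 = 45432.87
Landed cost = invoice 437352.96 + 45432.87 = 482785.83

Total landed cost: AUD 482785.83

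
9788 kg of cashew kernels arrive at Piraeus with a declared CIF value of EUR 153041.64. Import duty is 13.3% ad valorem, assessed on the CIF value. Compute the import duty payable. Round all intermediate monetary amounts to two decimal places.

Import duty = 153041.64 × 13.3% = 20354.54

Import duty: EUR 20354.54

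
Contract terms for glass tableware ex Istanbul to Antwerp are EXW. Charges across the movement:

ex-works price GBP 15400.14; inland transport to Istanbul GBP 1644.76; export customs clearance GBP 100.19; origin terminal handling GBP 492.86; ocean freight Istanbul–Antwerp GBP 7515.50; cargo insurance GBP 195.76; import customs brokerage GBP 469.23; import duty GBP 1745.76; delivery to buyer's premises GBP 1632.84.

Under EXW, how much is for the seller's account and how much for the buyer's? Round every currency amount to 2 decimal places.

EXW: the seller makes goods available at their premises; the buyer bears all onward costs.
Seller's account: goods 15400.14 = 15400.14
Buyer's account: inland to port 1644.76 + export clearance 100.19 + origin terminal 492.86 + freight 7515.50 + insurance 195.76 + brokerage 469.23 + duty 1745.76 + delivery 1632.84 = 13796.90

Seller: GBP 15400.14; buyer: GBP 13796.90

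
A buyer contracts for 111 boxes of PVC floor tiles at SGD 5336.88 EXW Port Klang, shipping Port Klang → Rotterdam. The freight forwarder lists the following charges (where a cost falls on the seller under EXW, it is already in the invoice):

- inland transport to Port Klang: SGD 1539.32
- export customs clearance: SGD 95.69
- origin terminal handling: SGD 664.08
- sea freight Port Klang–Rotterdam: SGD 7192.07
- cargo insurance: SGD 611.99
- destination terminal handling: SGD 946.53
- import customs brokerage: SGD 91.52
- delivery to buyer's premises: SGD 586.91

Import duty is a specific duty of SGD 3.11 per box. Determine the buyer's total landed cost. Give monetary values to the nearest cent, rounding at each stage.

EXW: the seller makes goods available at their premises; the buyer bears all onward costs.
CIF value = EXW price + inland to port + export clearance + origin terminal + freight + insurance = 5336.88 + 1539.32 + 95.69 + 664.08 + 7192.07 + 611.99 = 15440.03
Import duty = 111 × 3.11 = 345.21
Buyer bears: inland to port 1539.32 + export clearance 95.69 + origin terminal 664.08 + freight 7192.07 + insurance 611.99 + destination terminal 946.53 + brokerage 91.52 + delivery 586.91 + duty 345.21 = 12073.32
Landed cost = invoice 5336.88 + 12073.32 = 17410.20

Total landed cost: SGD 17410.20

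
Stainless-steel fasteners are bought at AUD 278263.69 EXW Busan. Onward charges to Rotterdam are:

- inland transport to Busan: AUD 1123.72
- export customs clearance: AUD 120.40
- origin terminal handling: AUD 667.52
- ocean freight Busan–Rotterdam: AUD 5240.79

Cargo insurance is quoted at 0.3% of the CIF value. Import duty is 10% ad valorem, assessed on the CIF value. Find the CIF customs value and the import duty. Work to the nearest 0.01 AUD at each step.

CIF value: AUD 286274.94; import duty: AUD 28627.49

Let C be the CIF value. C = EXW price + pre-shipment costs + freight + 0.3% × C
C − 0.3% × C = 278263.69 + 1123.72 + 120.40 + 667.52 + 5240.79
0.997 × C = 285416.12
C = 285416.12 / 0.997 = 286274.94
Insurance premium = 0.3% × 286274.94 = 858.82
Import duty = 286274.94 × 10% = 28627.49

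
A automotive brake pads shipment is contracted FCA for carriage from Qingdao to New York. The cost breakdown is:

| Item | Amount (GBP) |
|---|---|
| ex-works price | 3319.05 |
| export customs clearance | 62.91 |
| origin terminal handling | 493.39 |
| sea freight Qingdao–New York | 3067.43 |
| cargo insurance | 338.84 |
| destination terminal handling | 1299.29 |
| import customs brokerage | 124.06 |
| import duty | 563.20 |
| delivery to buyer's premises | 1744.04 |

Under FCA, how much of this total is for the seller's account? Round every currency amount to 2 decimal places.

FCA: the seller delivers export-cleared goods to the carrier; the buyer bears costs from that point.
Seller's account: goods 3319.05 + export clearance 62.91 = 3381.96
Buyer's account: origin terminal 493.39 + freight 3067.43 + insurance 338.84 + destination terminal 1299.29 + brokerage 124.06 + duty 563.20 + delivery 1744.04 = 7630.25

Seller's account: GBP 3381.96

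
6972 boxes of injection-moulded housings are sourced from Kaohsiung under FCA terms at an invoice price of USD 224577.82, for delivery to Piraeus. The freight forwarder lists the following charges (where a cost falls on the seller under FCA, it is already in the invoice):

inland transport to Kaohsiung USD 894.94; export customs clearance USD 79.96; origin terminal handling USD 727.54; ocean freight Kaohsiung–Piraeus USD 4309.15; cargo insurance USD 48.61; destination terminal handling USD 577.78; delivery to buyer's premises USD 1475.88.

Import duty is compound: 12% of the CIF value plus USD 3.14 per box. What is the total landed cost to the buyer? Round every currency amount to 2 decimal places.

Total landed cost: USD 281168.43

FCA: the seller delivers export-cleared goods to the carrier; the buyer bears costs from that point.
Already in the invoice (seller's account under FCA): inland to port, export clearance — exclude.
CIF value = FCA price + origin terminal + freight + insurance = 224577.82 + 727.54 + 4309.15 + 48.61 = 229663.12
Ad valorem component: 229663.12 × 12% = 27559.57
Specific component: 6972 × 3.14 = 21892.08
Import duty = 27559.57 + 21892.08 = 49451.65
Buyer bears: origin terminal 727.54 + freight 4309.15 + insurance 48.61 + destination terminal 577.78 + delivery 1475.88 + duty 49451.65 = 56590.61
Landed cost = invoice 224577.82 + 56590.61 = 281168.43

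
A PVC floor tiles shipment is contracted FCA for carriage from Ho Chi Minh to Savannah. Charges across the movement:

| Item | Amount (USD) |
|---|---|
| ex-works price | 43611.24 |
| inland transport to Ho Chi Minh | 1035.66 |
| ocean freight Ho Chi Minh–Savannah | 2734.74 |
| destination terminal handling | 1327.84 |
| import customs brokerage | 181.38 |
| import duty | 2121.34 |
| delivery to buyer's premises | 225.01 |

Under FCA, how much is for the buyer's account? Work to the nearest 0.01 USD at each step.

Buyer's account: USD 6590.31

FCA: the seller delivers export-cleared goods to the carrier; the buyer bears costs from that point.
Seller's account: goods 43611.24 + inland to port 1035.66 = 44646.90
Buyer's account: freight 2734.74 + destination terminal 1327.84 + brokerage 181.38 + duty 2121.34 + delivery 225.01 = 6590.31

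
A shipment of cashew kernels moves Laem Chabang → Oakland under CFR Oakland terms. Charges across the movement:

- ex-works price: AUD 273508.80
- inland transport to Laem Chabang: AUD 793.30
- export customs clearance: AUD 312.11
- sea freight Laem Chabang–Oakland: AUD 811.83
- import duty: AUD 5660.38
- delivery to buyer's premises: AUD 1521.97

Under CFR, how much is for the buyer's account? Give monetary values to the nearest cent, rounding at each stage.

Buyer's account: AUD 7182.35

CFR: the seller pays costs through ocean freight to the destination port, but not insurance.
Seller's account: goods 273508.80 + inland to port 793.30 + export clearance 312.11 + freight 811.83 = 275426.04
Buyer's account: duty 5660.38 + delivery 1521.97 = 7182.35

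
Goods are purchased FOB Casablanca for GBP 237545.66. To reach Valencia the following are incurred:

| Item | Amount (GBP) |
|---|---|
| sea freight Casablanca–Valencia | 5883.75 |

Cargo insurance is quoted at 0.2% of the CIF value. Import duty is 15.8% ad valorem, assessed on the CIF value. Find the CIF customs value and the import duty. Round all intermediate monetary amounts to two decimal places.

Let C be the CIF value. C = FOB price + freight + 0.2% × C
C − 0.2% × C = 237545.66 + 5883.75
0.998 × C = 243429.41
C = 243429.41 / 0.998 = 243917.24
Insurance premium = 0.2% × 243917.24 = 487.83
Import duty = 243917.24 × 15.8% = 38538.92

CIF value: GBP 243917.24; import duty: GBP 38538.92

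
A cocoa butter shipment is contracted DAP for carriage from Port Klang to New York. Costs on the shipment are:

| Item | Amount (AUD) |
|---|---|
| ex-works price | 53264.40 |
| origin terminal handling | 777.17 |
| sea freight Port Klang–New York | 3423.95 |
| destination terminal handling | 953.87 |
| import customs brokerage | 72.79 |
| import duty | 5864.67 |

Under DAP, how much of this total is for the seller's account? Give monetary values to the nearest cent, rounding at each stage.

Seller's account: AUD 58419.39

DAP: the seller bears all costs to the named destination except import duty and clearance.
Seller's account: goods 53264.40 + origin terminal 777.17 + freight 3423.95 + destination terminal 953.87 = 58419.39
Buyer's account: brokerage 72.79 + duty 5864.67 = 5937.46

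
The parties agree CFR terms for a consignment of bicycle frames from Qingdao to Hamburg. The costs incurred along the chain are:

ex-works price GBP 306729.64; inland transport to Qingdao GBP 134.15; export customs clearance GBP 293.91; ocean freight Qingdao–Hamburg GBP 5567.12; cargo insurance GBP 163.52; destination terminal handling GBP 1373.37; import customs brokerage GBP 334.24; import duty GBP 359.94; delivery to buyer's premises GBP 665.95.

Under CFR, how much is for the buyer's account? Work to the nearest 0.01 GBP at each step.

CFR: the seller pays costs through ocean freight to the destination port, but not insurance.
Seller's account: goods 306729.64 + inland to port 134.15 + export clearance 293.91 + freight 5567.12 = 312724.82
Buyer's account: insurance 163.52 + destination terminal 1373.37 + brokerage 334.24 + duty 359.94 + delivery 665.95 = 2897.02

Buyer's account: GBP 2897.02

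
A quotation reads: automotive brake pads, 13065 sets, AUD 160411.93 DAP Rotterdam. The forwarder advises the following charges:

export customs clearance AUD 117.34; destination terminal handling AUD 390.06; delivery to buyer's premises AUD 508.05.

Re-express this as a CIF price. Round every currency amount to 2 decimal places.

CIF price: AUD 159513.82

Not relevant to the conversion: export clearance — on the seller under both DAP and CIF; already in the DAP price and stays in the CIF price.
From DAP to CIF, the seller no longer bears: destination terminal, delivery.
CIF price = 160411.93 − 390.06 − 508.05 = 159513.82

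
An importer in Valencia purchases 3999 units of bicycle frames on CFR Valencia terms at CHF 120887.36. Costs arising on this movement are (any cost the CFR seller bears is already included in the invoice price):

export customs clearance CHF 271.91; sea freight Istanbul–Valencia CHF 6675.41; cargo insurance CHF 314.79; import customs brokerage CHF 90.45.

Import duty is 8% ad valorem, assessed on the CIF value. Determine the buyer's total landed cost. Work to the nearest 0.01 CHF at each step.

CFR: the seller pays costs through ocean freight to the destination port, but not insurance.
Already in the invoice (seller's account under CFR): export clearance, freight — exclude.
CIF value = CFR price + insurance = 120887.36 + 314.79 = 121202.15
Import duty = 121202.15 × 8% = 9696.17
Buyer bears: insurance 314.79 + brokerage 90.45 + duty 9696.17 = 10101.41
Landed cost = invoice 120887.36 + 10101.41 = 130988.77

Total landed cost: CHF 130988.77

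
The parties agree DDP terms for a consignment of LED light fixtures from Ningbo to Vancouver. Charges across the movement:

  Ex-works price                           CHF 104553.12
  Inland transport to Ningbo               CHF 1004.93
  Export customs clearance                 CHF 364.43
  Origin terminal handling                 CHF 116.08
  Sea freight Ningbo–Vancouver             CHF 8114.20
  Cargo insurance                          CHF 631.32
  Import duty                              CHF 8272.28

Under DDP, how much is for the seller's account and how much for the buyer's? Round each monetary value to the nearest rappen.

Seller: CHF 123056.36; buyer: CHF 0.00

DDP: the seller bears all costs including import duty.
Seller's account: goods 104553.12 + inland to port 1004.93 + export clearance 364.43 + origin terminal 116.08 + freight 8114.20 + insurance 631.32 + duty 8272.28 = 123056.36
Buyer's account: 0.00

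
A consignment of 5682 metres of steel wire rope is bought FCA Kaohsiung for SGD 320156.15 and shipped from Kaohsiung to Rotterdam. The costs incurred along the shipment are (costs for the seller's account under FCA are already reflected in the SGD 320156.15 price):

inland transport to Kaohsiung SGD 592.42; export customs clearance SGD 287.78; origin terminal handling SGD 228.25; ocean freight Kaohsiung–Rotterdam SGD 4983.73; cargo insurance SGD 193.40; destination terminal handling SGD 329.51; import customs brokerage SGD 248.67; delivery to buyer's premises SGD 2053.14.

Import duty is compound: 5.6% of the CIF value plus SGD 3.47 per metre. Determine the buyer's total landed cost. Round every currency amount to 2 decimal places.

FCA: the seller delivers export-cleared goods to the carrier; the buyer bears costs from that point.
Already in the invoice (seller's account under FCA): inland to port, export clearance — exclude.
CIF value = FCA price + origin terminal + freight + insurance = 320156.15 + 228.25 + 4983.73 + 193.40 = 325561.53
Ad valorem component: 325561.53 × 5.6% = 18231.45
Specific component: 5682 × 3.47 = 19716.54
Import duty = 18231.45 + 19716.54 = 37947.99
Buyer bears: origin terminal 228.25 + freight 4983.73 + insurance 193.40 + destination terminal 329.51 + brokerage 248.67 + delivery 2053.14 + duty 37947.99 = 45984.69
Landed cost = invoice 320156.15 + 45984.69 = 366140.84

Total landed cost: SGD 366140.84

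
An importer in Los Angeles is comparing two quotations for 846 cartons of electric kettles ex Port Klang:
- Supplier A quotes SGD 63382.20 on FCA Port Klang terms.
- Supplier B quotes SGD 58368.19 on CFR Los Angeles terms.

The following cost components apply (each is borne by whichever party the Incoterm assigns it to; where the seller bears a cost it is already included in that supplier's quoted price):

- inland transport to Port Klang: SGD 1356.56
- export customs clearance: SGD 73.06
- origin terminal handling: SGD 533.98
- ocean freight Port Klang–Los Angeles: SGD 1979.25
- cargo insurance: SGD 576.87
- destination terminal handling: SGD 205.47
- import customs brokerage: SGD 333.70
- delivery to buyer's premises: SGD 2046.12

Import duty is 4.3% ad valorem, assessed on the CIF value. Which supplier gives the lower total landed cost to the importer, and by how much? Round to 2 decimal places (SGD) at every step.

Supplier B is cheaper by SGD 7850.91

Supplier A (FCA):
CIF value = FCA price + origin terminal + freight + insurance = 63382.20 + 533.98 + 1979.25 + 576.87 = 66472.30
Import duty = 66472.30 × 4.3% = 2858.31
Buyer bears (A): 533.98 + 1979.25 + 576.87 + 205.47 + 333.70 + 2046.12 = 5675.39
Landed cost (A) = invoice 63382.20 + 5675.39 + duty 2858.31 = 71915.90
Supplier B (CFR):
CIF value = CFR price + insurance = 58368.19 + 576.87 = 58945.06
Import duty = 58945.06 × 4.3% = 2534.64
Buyer bears (B): 576.87 + 205.47 + 333.70 + 2046.12 = 3162.16
Landed cost (B) = invoice 58368.19 + 3162.16 + duty 2534.64 = 64064.99
Difference = |71915.90 − 64064.99| = 7850.91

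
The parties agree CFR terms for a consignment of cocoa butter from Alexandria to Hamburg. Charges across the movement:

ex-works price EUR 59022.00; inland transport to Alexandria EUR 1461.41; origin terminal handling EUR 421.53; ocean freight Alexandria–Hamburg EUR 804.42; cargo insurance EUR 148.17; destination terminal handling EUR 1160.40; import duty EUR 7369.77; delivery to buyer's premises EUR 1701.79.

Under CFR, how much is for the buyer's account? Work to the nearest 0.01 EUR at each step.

CFR: the seller pays costs through ocean freight to the destination port, but not insurance.
Seller's account: goods 59022.00 + inland to port 1461.41 + origin terminal 421.53 + freight 804.42 = 61709.36
Buyer's account: insurance 148.17 + destination terminal 1160.40 + duty 7369.77 + delivery 1701.79 = 10380.13

Buyer's account: EUR 10380.13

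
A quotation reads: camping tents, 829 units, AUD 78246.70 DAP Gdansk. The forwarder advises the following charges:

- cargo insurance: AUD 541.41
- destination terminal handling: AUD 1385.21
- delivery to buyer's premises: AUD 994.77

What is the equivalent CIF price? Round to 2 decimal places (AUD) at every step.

CIF price: AUD 75866.72

Not relevant to the conversion: insurance — on the seller under both DAP and CIF; already in the DAP price and stays in the CIF price.
From DAP to CIF, the seller no longer bears: destination terminal, delivery.
CIF price = 78246.70 − 1385.21 − 994.77 = 75866.72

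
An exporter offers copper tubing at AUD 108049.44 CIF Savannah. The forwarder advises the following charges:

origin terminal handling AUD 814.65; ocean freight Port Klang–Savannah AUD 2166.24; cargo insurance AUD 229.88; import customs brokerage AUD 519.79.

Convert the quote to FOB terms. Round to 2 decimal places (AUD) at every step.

FOB price: AUD 105653.32

Not relevant to the conversion: origin terminal — on the seller under both CIF and FOB; already in the CIF price and stays in the FOB price. brokerage — on the buyer under both terms; not part of either seller's price.
From CIF to FOB, the seller no longer bears: freight, insurance.
FOB price = 108049.44 − 2166.24 − 229.88 = 105653.32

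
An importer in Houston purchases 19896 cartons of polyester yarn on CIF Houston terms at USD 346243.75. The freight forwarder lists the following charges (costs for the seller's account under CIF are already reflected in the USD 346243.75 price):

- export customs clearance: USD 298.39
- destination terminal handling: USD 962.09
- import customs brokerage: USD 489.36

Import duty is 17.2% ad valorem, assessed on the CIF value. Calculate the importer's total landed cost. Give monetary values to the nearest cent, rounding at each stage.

Total landed cost: USD 407249.13

CIF: the seller pays costs through ocean freight and marine insurance to the destination port.
Already in the invoice (seller's account under CIF): export clearance — exclude.
The CIF price already equals the CIF value: 346243.75
Import duty = 346243.75 × 17.2% = 59553.93
Buyer bears: destination terminal 962.09 + brokerage 489.36 + duty 59553.93 = 61005.38
Landed cost = invoice 346243.75 + 61005.38 = 407249.13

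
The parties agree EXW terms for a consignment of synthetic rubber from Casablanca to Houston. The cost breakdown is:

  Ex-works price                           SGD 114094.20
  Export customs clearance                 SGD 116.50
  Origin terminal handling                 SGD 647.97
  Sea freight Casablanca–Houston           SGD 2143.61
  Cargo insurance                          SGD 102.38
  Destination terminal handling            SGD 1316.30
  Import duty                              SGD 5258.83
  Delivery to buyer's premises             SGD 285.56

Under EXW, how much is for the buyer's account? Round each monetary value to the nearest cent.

EXW: the seller makes goods available at their premises; the buyer bears all onward costs.
Seller's account: goods 114094.20 = 114094.20
Buyer's account: export clearance 116.50 + origin terminal 647.97 + freight 2143.61 + insurance 102.38 + destination terminal 1316.30 + duty 5258.83 + delivery 285.56 = 9871.15

Buyer's account: SGD 9871.15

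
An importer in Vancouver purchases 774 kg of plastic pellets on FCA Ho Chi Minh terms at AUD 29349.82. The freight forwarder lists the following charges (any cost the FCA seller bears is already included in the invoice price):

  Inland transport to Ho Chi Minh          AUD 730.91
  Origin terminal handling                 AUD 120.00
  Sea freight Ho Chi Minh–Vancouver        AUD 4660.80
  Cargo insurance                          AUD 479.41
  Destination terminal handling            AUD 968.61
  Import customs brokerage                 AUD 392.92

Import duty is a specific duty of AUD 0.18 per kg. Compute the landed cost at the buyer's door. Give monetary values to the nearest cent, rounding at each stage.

FCA: the seller delivers export-cleared goods to the carrier; the buyer bears costs from that point.
Already in the invoice (seller's account under FCA): inland to port — exclude.
CIF value = FCA price + origin terminal + freight + insurance = 29349.82 + 120.00 + 4660.80 + 479.41 = 34610.03
Import duty = 774 × 0.18 = 139.32
Buyer bears: origin terminal 120.00 + freight 4660.80 + insurance 479.41 + destination terminal 968.61 + brokerage 392.92 + duty 139.32 = 6761.06
Landed cost = invoice 29349.82 + 6761.06 = 36110.88

Total landed cost: AUD 36110.88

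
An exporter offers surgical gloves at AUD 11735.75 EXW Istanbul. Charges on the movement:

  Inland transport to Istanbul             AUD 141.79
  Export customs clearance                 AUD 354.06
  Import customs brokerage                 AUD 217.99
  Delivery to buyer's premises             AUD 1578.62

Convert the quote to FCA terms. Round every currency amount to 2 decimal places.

FCA price: AUD 12231.60

Not relevant to the conversion: delivery, brokerage — on the buyer under both terms; not part of either seller's price.
From EXW to FCA, the seller additionally bears: inland to port, export clearance.
FCA price = 11735.75 + 141.79 + 354.06 = 12231.60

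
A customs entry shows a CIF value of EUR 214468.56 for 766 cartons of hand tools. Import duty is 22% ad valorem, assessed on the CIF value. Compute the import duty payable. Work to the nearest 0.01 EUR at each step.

Import duty: EUR 47183.08

Import duty = 214468.56 × 22% = 47183.08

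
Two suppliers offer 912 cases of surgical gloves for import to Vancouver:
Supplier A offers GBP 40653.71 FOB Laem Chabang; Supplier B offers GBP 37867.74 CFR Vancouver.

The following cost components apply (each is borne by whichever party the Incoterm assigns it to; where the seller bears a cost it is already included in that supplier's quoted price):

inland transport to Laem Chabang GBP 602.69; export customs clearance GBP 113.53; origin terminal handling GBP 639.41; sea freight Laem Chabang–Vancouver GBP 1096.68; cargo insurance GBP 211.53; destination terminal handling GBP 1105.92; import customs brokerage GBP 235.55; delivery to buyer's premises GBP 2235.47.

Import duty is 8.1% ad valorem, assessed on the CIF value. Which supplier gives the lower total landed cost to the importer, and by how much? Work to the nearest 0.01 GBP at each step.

Supplier A (FOB):
CIF value = FOB price + freight + insurance = 40653.71 + 1096.68 + 211.53 = 41961.92
Import duty = 41961.92 × 8.1% = 3398.92
Buyer bears (A): 1096.68 + 211.53 + 1105.92 + 235.55 + 2235.47 = 4885.15
Landed cost (A) = invoice 40653.71 + 4885.15 + duty 3398.92 = 48937.78
Supplier B (CFR):
CIF value = CFR price + insurance = 37867.74 + 211.53 = 38079.27
Import duty = 38079.27 × 8.1% = 3084.42
Buyer bears (B): 211.53 + 1105.92 + 235.55 + 2235.47 = 3788.47
Landed cost (B) = invoice 37867.74 + 3788.47 + duty 3084.42 = 44740.63
Difference = |48937.78 − 44740.63| = 4197.15

Supplier B is cheaper by GBP 4197.15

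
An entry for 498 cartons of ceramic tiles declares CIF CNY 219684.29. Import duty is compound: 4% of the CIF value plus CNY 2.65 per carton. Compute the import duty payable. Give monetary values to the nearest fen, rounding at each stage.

Ad valorem component: 219684.29 × 4% = 8787.37
Specific component: 498 × 2.65 = 1319.70
Import duty = 8787.37 + 1319.70 = 10107.07

Import duty: CNY 10107.07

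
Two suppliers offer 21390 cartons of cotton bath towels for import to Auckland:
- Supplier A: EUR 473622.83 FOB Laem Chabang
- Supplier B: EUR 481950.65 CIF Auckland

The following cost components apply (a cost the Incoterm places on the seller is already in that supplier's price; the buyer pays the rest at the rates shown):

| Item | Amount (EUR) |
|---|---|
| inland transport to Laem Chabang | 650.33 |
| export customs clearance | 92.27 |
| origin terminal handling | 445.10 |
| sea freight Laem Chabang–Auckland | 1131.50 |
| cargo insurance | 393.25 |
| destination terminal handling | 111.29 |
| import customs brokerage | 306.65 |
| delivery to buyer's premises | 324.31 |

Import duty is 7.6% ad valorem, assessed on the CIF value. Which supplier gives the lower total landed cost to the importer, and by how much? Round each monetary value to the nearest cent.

Supplier A (FOB):
CIF value = FOB price + freight + insurance = 473622.83 + 1131.50 + 393.25 = 475147.58
Import duty = 475147.58 × 7.6% = 36111.22
Buyer bears (A): 1131.50 + 393.25 + 111.29 + 306.65 + 324.31 = 2267.00
Landed cost (A) = invoice 473622.83 + 2267.00 + duty 36111.22 = 512001.05
Supplier B (CIF):
The CIF price already equals the CIF value: 481950.65
Import duty = 481950.65 × 7.6% = 36628.25
Buyer bears (B): 111.29 + 306.65 + 324.31 = 742.25
Landed cost (B) = invoice 481950.65 + 742.25 + duty 36628.25 = 519321.15
Difference = |512001.05 − 519321.15| = 7320.10

Supplier A is cheaper by EUR 7320.10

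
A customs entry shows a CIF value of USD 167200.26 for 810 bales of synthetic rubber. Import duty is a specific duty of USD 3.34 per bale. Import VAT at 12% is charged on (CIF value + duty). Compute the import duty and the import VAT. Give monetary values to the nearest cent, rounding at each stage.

Import duty: USD 2705.40; import VAT: USD 20388.68

Import duty = 810 × 3.34 = 2705.40
VAT base = CIF + duty = 167200.26 + 2705.40 = 169905.66
Import VAT = 169905.66 × 12% = 20388.68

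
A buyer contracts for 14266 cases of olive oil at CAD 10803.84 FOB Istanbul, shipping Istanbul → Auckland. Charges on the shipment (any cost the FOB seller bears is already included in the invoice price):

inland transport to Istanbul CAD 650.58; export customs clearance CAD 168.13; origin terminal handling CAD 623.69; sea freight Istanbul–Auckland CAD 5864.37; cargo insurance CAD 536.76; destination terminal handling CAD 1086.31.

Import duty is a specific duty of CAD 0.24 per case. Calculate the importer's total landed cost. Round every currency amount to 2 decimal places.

Total landed cost: CAD 21715.12

FOB: the seller bears costs until goods are on board at the origin port; the buyer bears freight, insurance and all costs thereafter.
Already in the invoice (seller's account under FOB): inland to port, export clearance, origin terminal — exclude.
CIF value = FOB price + freight + insurance = 10803.84 + 5864.37 + 536.76 = 17204.97
Import duty = 14266 × 0.24 = 3423.84
Buyer bears: freight 5864.37 + insurance 536.76 + destination terminal 1086.31 + duty 3423.84 = 10911.28
Landed cost = invoice 10803.84 + 10911.28 = 21715.12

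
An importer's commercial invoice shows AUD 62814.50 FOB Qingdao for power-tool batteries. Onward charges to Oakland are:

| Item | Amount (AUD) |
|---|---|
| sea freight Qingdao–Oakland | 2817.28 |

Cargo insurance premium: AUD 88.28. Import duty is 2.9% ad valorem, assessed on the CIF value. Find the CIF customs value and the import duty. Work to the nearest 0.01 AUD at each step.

CIF value: AUD 65720.06; import duty: AUD 1905.88

CIF = FOB price + freight + insurance
CIF = 62814.50 + 2817.28 + 88.28 = 65720.06
Import duty = 65720.06 × 2.9% = 1905.88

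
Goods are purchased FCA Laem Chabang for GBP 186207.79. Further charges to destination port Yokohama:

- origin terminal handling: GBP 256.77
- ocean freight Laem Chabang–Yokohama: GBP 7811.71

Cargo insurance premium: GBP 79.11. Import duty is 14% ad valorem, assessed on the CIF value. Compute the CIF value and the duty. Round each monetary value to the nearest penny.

CIF value: GBP 194355.38; import duty: GBP 27209.75

CIF = FCA price + pre-shipment costs + freight + insurance
CIF = 186207.79 + 256.77 + 7811.71 + 79.11 = 194355.38
Import duty = 194355.38 × 14% = 27209.75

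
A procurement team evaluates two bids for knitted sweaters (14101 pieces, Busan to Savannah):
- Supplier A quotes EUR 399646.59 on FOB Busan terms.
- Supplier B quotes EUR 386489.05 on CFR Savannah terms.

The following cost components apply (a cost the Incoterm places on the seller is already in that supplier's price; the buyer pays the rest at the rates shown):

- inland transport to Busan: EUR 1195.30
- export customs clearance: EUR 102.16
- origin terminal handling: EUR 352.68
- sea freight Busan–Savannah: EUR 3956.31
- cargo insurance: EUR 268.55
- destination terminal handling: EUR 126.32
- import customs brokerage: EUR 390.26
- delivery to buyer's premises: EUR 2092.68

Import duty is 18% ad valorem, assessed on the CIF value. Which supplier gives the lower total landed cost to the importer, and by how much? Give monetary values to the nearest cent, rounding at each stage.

Supplier A (FOB):
CIF value = FOB price + freight + insurance = 399646.59 + 3956.31 + 268.55 = 403871.45
Import duty = 403871.45 × 18% = 72696.86
Buyer bears (A): 3956.31 + 268.55 + 126.32 + 390.26 + 2092.68 = 6834.12
Landed cost (A) = invoice 399646.59 + 6834.12 + duty 72696.86 = 479177.57
Supplier B (CFR):
CIF value = CFR price + insurance = 386489.05 + 268.55 = 386757.60
Import duty = 386757.60 × 18% = 69616.37
Buyer bears (B): 268.55 + 126.32 + 390.26 + 2092.68 = 2877.81
Landed cost (B) = invoice 386489.05 + 2877.81 + duty 69616.37 = 458983.23
Difference = |479177.57 − 458983.23| = 20194.34

Supplier B is cheaper by EUR 20194.34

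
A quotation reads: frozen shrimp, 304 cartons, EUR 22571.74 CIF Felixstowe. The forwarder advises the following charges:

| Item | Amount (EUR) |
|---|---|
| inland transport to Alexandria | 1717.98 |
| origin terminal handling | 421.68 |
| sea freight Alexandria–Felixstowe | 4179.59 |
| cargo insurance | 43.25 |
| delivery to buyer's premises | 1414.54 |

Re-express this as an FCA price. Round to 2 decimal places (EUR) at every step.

Not relevant to the conversion: inland to port — on the seller under both CIF and FCA; already in the CIF price and stays in the FCA price. delivery — on the buyer under both terms; not part of either seller's price.
From CIF to FCA, the seller no longer bears: origin terminal, freight, insurance.
FCA price = 22571.74 − 421.68 − 4179.59 − 43.25 = 17927.22

FCA price: EUR 17927.22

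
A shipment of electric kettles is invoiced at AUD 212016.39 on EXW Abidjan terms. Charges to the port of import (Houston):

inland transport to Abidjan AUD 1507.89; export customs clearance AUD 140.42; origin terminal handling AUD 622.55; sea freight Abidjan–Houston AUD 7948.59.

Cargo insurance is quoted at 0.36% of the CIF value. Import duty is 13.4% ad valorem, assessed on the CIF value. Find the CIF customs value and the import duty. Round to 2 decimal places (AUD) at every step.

Let C be the CIF value. C = EXW price + pre-shipment costs + freight + 0.36% × C
C − 0.36% × C = 212016.39 + 1507.89 + 140.42 + 622.55 + 7948.59
0.9964 × C = 222235.84
C = 222235.84 / 0.9964 = 223038.78
Insurance premium = 0.36% × 223038.78 = 802.94
Import duty = 223038.78 × 13.4% = 29887.20

CIF value: AUD 223038.78; import duty: AUD 29887.20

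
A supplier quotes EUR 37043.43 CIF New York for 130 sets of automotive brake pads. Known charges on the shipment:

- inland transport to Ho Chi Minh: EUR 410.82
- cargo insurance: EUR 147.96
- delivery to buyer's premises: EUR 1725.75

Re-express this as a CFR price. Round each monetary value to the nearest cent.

CFR price: EUR 36895.47

Not relevant to the conversion: inland to port — on the seller under both CIF and CFR; already in the CIF price and stays in the CFR price. delivery — on the buyer under both terms; not part of either seller's price.
From CIF to CFR, the seller no longer bears: insurance.
CFR price = 37043.43 − 147.96 = 36895.47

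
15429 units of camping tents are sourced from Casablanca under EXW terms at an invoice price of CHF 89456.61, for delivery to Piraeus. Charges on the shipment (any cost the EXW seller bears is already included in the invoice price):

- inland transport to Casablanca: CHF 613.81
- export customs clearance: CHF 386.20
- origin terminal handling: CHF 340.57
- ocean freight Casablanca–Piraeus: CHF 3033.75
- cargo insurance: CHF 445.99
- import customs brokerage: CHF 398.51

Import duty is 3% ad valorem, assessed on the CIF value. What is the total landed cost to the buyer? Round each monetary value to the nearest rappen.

EXW: the seller makes goods available at their premises; the buyer bears all onward costs.
CIF value = EXW price + inland to port + export clearance + origin terminal + freight + insurance = 89456.61 + 613.81 + 386.20 + 340.57 + 3033.75 + 445.99 = 94276.93
Import duty = 94276.93 × 3% = 2828.31
Buyer bears: inland to port 613.81 + export clearance 386.20 + origin terminal 340.57 + freight 3033.75 + insurance 445.99 + brokerage 398.51 + duty 2828.31 = 8047.14
Landed cost = invoice 89456.61 + 8047.14 = 97503.75

Total landed cost: CHF 97503.75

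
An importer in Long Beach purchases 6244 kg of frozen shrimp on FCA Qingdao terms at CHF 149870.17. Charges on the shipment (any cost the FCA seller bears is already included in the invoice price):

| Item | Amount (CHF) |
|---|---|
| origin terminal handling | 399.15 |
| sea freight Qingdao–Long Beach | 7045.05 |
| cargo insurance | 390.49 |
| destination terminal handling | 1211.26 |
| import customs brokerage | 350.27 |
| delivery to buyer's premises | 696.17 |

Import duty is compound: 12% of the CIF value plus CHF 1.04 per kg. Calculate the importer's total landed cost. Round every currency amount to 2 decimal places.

FCA: the seller delivers export-cleared goods to the carrier; the buyer bears costs from that point.
CIF value = FCA price + origin terminal + freight + insurance = 149870.17 + 399.15 + 7045.05 + 390.49 = 157704.86
Ad valorem component: 157704.86 × 12% = 18924.58
Specific component: 6244 × 1.04 = 6493.76
Import duty = 18924.58 + 6493.76 = 25418.34
Buyer bears: origin terminal 399.15 + freight 7045.05 + insurance 390.49 + destination terminal 1211.26 + brokerage 350.27 + delivery 696.17 + duty 25418.34 = 35510.73
Landed cost = invoice 149870.17 + 35510.73 = 185380.90

Total landed cost: CHF 185380.90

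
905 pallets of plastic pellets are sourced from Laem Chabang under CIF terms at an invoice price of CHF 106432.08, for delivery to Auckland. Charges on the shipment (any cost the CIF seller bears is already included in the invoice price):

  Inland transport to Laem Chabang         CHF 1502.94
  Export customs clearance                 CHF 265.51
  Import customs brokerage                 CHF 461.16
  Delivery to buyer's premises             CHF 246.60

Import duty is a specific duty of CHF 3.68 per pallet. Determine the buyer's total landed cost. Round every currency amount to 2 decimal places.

CIF: the seller pays costs through ocean freight and marine insurance to the destination port.
Already in the invoice (seller's account under CIF): inland to port, export clearance — exclude.
The CIF price already equals the CIF value: 106432.08
Import duty = 905 × 3.68 = 3330.40
Buyer bears: brokerage 461.16 + delivery 246.60 + duty 3330.40 = 4038.16
Landed cost = invoice 106432.08 + 4038.16 = 110470.24

Total landed cost: CHF 110470.24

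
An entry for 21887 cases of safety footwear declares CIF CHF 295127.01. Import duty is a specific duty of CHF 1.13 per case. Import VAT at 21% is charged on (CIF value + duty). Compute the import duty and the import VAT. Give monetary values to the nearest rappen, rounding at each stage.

Import duty: CHF 24732.31; import VAT: CHF 67170.46

Import duty = 21887 × 1.13 = 24732.31
VAT base = CIF + duty = 295127.01 + 24732.31 = 319859.32
Import VAT = 319859.32 × 21% = 67170.46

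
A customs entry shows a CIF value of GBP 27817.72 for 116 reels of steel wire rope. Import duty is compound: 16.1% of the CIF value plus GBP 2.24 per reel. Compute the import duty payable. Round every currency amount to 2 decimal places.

Ad valorem component: 27817.72 × 16.1% = 4478.65
Specific component: 116 × 2.24 = 259.84
Import duty = 4478.65 + 259.84 = 4738.49

Import duty: GBP 4738.49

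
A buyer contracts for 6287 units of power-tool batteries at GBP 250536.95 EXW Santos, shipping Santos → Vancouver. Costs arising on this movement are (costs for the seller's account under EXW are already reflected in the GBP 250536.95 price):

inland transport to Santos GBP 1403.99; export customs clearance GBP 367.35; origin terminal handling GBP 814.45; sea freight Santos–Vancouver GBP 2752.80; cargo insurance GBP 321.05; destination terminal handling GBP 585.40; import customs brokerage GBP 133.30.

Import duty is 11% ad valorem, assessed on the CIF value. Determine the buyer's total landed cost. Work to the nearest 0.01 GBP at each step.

Total landed cost: GBP 285096.91

EXW: the seller makes goods available at their premises; the buyer bears all onward costs.
CIF value = EXW price + inland to port + export clearance + origin terminal + freight + insurance = 250536.95 + 1403.99 + 367.35 + 814.45 + 2752.80 + 321.05 = 256196.59
Import duty = 256196.59 × 11% = 28181.62
Buyer bears: inland to port 1403.99 + export clearance 367.35 + origin terminal 814.45 + freight 2752.80 + insurance 321.05 + destination terminal 585.40 + brokerage 133.30 + duty 28181.62 = 34559.96
Landed cost = invoice 250536.95 + 34559.96 = 285096.91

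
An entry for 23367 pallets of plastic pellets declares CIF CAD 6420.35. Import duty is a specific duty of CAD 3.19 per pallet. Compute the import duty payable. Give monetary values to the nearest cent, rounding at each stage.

Import duty: CAD 74540.73

Import duty = 23367 × 3.19 = 74540.73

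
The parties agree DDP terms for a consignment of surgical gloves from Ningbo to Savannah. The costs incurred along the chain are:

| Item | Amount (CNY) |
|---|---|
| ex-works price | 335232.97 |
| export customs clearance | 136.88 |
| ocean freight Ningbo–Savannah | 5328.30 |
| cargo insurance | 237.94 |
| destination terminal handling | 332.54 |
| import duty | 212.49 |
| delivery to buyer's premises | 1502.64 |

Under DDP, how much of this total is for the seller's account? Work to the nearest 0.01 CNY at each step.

DDP: the seller bears all costs including import duty.
Seller's account: goods 335232.97 + export clearance 136.88 + freight 5328.30 + insurance 237.94 + destination terminal 332.54 + duty 212.49 + delivery 1502.64 = 342983.76
Buyer's account: 0.00

Seller's account: CNY 342983.76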